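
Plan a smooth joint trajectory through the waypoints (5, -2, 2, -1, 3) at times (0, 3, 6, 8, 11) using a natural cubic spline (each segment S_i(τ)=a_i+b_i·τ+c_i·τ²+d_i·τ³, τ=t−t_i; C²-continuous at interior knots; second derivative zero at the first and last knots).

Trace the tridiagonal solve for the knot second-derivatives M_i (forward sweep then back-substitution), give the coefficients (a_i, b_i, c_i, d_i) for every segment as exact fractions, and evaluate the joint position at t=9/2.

Δ: Δ0=-7/3, Δ1=4/3, Δ2=-3/2, Δ3=4/3
row 1: diag=12, rhs=22; c'=1/4, d'=11/6
row 2: denom=10−3·1/4=37/4; d'=(-17−3·11/6)/(37/4)=-90/37
row 3: denom=10−2·8/37=354/37; d'=(17−2·-90/37)/(354/37)=809/354
back: M3=809/354
back: M2=-90/37−8/37·809/354=-518/177
back: M1=11/6−1/4·-518/177=454/177
M: M0=0, M1=454/177, M2=-518/177, M3=809/354, M4=0
seg 0: a=5, c=M0/2=0, d=(M1−M0)/(6·3)=227/1593, b=Δ0−h0·(2M0+M1)/6=-640/177
seg 1: a=-2, c=M1/2=227/177, d=(M2−M1)/(6·3)=-18/59, b=Δ1−h1·(2M1+M2)/6=41/177
seg 2: a=2, c=M2/2=-259/177, d=(M3−M2)/(6·2)=205/472, b=Δ2−h2·(2M2+M3)/6=-55/177
seg 3: a=-1, c=M3/2=809/708, d=(M4−M3)/(6·3)=-809/6372, b=Δ3−h3·(2M3+M4)/6=-337/354
t_q=9/2 → seg 1, τ=3/2; S=-2+41/177·τ+227/177·τ²+-18/59·τ³=12/59

  seg 0: a=5 b=-640/177 c=0 d=227/1593
  seg 1: a=-2 b=41/177 c=227/177 d=-18/59
  seg 2: a=2 b=-55/177 c=-259/177 d=205/472
  seg 3: a=-1 b=-337/354 c=809/708 d=-809/6372
S(9/2) = 12/59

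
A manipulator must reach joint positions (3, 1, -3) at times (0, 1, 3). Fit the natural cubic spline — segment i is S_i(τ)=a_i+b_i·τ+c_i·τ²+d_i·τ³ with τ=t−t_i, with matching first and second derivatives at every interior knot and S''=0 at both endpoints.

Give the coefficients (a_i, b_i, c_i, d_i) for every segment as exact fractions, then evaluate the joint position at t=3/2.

  seg 0: a=3 b=-2 c=0 d=0
  seg 1: a=1 b=-2 c=0 d=0
S(3/2) = 0

Δ: Δ0=-2, Δ1=-2
row 1: diag=6, rhs=0; c'=1/3, d'=0
back: M1=0
M: M0=0, M1=0, M2=0
seg 0: a=3, c=M0/2=0, d=(M1−M0)/(6·1)=0, b=Δ0−h0·(2M0+M1)/6=-2
seg 1: a=1, c=M1/2=0, d=(M2−M1)/(6·2)=0, b=Δ1−h1·(2M1+M2)/6=-2
t_q=3/2 → seg 1, τ=1/2; S=1+-2·τ+0·τ²+0·τ³=0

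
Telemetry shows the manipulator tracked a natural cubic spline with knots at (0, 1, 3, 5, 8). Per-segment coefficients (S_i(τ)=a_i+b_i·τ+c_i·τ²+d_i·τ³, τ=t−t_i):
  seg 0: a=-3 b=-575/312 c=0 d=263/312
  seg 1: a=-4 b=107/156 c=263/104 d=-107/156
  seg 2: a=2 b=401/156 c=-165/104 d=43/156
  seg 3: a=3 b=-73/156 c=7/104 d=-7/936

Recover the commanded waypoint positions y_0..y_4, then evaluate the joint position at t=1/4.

y_0 = S_0(0) = a_0 = -3
y_1 = S_1(0) = a_1 = -4
y_2 = S_2(0) = a_2 = 2
y_3 = S_3(0) = a_3 = 3
y_4 = S_3(3) = 2
t_q=1/4 is in segment 0 (τ=1/4); S_0(τ)=-22947/6656

y_0=-3 y_1=-4 y_2=2 y_3=3 y_4=2
S(1/4) = -22947/6656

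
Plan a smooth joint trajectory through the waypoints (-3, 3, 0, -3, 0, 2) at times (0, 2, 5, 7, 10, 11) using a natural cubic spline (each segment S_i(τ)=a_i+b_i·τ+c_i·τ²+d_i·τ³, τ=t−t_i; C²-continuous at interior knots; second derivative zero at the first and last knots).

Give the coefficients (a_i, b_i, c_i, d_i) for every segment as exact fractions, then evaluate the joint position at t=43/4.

  seg 0: a=-3 b=7810/2047 c=0 d=-1669/8188
  seg 1: a=3 b=2803/2047 c=-5007/4094 d=5321/36846
  seg 2: a=0 b=-8473/4094 c=157/2047 d=213/2047
  seg 3: a=-3 b=-2105/4094 c=1435/2047 d=-2411/36846
  seg 4: a=0 b=3941/2047 c=459/4094 d=-153/4094
S(43/4) = 390729/262016

Δ: Δ0=3, Δ1=-1, Δ2=-3/2, Δ3=1, Δ4=2
row 1: diag=10, rhs=-24; c'=3/10, d'=-12/5
row 2: denom=10−3·3/10=91/10; d'=(-3−3·-12/5)/(91/10)=6/13
row 3: denom=10−2·20/91=870/91; d'=(15−2·6/13)/(870/91)=427/290
row 4: denom=8−3·91/290=2047/290; d'=(6−3·427/290)/(2047/290)=459/2047
back: M4=459/2047
back: M3=427/290−91/290·459/2047=2870/2047
back: M2=6/13−20/91·2870/2047=314/2047
back: M1=-12/5−3/10·314/2047=-5007/2047
M: M0=0, M1=-5007/2047, M2=314/2047, M3=2870/2047, M4=459/2047, M5=0
seg 0: a=-3, c=M0/2=0, d=(M1−M0)/(6·2)=-1669/8188, b=Δ0−h0·(2M0+M1)/6=7810/2047
seg 1: a=3, c=M1/2=-5007/4094, d=(M2−M1)/(6·3)=5321/36846, b=Δ1−h1·(2M1+M2)/6=2803/2047
seg 2: a=0, c=M2/2=157/2047, d=(M3−M2)/(6·2)=213/2047, b=Δ2−h2·(2M2+M3)/6=-8473/4094
seg 3: a=-3, c=M3/2=1435/2047, d=(M4−M3)/(6·3)=-2411/36846, b=Δ3−h3·(2M3+M4)/6=-2105/4094
seg 4: a=0, c=M4/2=459/4094, d=(M5−M4)/(6·1)=-153/4094, b=Δ4−h4·(2M4+M5)/6=3941/2047
t_q=43/4 → seg 4, τ=3/4; S=0+3941/2047·τ+459/4094·τ²+-153/4094·τ³=390729/262016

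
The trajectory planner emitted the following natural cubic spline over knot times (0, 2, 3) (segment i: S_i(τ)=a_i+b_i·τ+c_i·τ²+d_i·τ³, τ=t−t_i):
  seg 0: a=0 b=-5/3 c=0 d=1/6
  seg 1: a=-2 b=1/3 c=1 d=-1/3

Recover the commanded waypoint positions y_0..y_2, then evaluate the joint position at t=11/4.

y_0=0 y_1=-2 y_2=-1
S(11/4) = -85/64

y_0 = S_0(0) = a_0 = 0
y_1 = S_1(0) = a_1 = -2
y_2 = S_1(1) = -1
t_q=11/4 is in segment 1 (τ=3/4); S_1(τ)=-85/64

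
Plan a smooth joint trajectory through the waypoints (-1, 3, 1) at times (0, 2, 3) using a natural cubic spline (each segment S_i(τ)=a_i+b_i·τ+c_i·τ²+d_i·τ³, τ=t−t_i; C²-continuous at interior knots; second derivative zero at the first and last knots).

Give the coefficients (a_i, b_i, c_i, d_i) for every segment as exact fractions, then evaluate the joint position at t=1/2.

Δ: Δ0=2, Δ1=-2
row 1: diag=6, rhs=-24; c'=1/6, d'=-4
back: M1=-4
M: M0=0, M1=-4, M2=0
seg 0: a=-1, c=M0/2=0, d=(M1−M0)/(6·2)=-1/3, b=Δ0−h0·(2M0+M1)/6=10/3
seg 1: a=3, c=M1/2=-2, d=(M2−M1)/(6·1)=2/3, b=Δ1−h1·(2M1+M2)/6=-2/3
t_q=1/2 → seg 0, τ=1/2; S=-1+10/3·τ+0·τ²+-1/3·τ³=5/8

  seg 0: a=-1 b=10/3 c=0 d=-1/3
  seg 1: a=3 b=-2/3 c=-2 d=2/3
S(1/2) = 5/8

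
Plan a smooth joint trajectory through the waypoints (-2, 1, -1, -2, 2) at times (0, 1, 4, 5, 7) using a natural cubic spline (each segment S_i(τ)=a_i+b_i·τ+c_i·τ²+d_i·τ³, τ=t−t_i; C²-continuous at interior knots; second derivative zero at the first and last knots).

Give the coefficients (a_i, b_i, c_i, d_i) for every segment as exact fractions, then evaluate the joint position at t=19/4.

  seg 0: a=-2 b=1685/483 c=0 d=-236/483
  seg 1: a=1 b=977/483 c=-236/161 d=275/1449
  seg 2: a=-1 b=-796/483 c=39/161 d=28/69
  seg 3: a=-2 b=26/483 c=235/161 d=-235/966
S(19/4) = -27/14

Δ: Δ0=3, Δ1=-2/3, Δ2=-1, Δ3=2
row 1: diag=8, rhs=-22; c'=3/8, d'=-11/4
row 2: denom=8−3·3/8=55/8; d'=(-2−3·-11/4)/(55/8)=10/11
row 3: denom=6−1·8/55=322/55; d'=(18−1·10/11)/(322/55)=470/161
back: M3=470/161
back: M2=10/11−8/55·470/161=78/161
back: M1=-11/4−3/8·78/161=-472/161
M: M0=0, M1=-472/161, M2=78/161, M3=470/161, M4=0
seg 0: a=-2, c=M0/2=0, d=(M1−M0)/(6·1)=-236/483, b=Δ0−h0·(2M0+M1)/6=1685/483
seg 1: a=1, c=M1/2=-236/161, d=(M2−M1)/(6·3)=275/1449, b=Δ1−h1·(2M1+M2)/6=977/483
seg 2: a=-1, c=M2/2=39/161, d=(M3−M2)/(6·1)=28/69, b=Δ2−h2·(2M2+M3)/6=-796/483
seg 3: a=-2, c=M3/2=235/161, d=(M4−M3)/(6·2)=-235/966, b=Δ3−h3·(2M3+M4)/6=26/483
t_q=19/4 → seg 2, τ=3/4; S=-1+-796/483·τ+39/161·τ²+28/69·τ³=-27/14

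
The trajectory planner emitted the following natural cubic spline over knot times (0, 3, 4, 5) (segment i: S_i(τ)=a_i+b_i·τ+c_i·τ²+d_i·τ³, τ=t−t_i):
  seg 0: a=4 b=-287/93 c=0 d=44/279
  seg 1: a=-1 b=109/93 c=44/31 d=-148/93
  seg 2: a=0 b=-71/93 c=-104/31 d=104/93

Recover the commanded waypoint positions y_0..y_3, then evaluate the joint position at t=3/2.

y_0 = S_0(0) = a_0 = 4
y_1 = S_1(0) = a_1 = -1
y_2 = S_2(0) = a_2 = 0
y_3 = S_2(1) = -3
t_q=3/2 is in segment 0 (τ=3/2); S_0(τ)=-3/31

y_0=4 y_1=-1 y_2=0 y_3=-3
S(3/2) = -3/31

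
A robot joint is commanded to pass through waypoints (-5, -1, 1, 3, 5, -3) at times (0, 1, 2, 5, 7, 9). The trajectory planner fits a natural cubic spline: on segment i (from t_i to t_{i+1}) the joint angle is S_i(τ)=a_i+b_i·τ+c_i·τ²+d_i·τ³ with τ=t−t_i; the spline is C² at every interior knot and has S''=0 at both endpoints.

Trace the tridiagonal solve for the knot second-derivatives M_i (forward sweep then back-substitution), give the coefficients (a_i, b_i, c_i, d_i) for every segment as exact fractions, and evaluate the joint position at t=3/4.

  seg 0: a=-5 b=13807/3102 c=0 d=-1399/3102
  seg 1: a=-1 b=4805/1551 c=-1399/1034 d=791/3102
  seg 2: a=1 b=3589/3102 c=-304/517 d=439/3102
  seg 3: a=3 b=2249/1551 c=709/1034 d=-2825/6204
  seg 4: a=5 b=-1972/1551 c=-1058/517 d=529/1551
S(3/4) = -122559/66176

Δ: Δ0=4, Δ1=2, Δ2=2/3, Δ3=1, Δ4=-4
row 1: diag=4, rhs=-12; c'=1/4, d'=-3
row 2: denom=8−1·1/4=31/4; d'=(-8−1·-3)/(31/4)=-20/31
row 3: denom=10−3·12/31=274/31; d'=(2−3·-20/31)/(274/31)=61/137
row 4: denom=8−2·31/137=1034/137; d'=(-30−2·61/137)/(1034/137)=-2116/517
back: M4=-2116/517
back: M3=61/137−31/137·-2116/517=709/517
back: M2=-20/31−12/31·709/517=-608/517
back: M1=-3−1/4·-608/517=-1399/517
M: M0=0, M1=-1399/517, M2=-608/517, M3=709/517, M4=-2116/517, M5=0
seg 0: a=-5, c=M0/2=0, d=(M1−M0)/(6·1)=-1399/3102, b=Δ0−h0·(2M0+M1)/6=13807/3102
seg 1: a=-1, c=M1/2=-1399/1034, d=(M2−M1)/(6·1)=791/3102, b=Δ1−h1·(2M1+M2)/6=4805/1551
seg 2: a=1, c=M2/2=-304/517, d=(M3−M2)/(6·3)=439/3102, b=Δ2−h2·(2M2+M3)/6=3589/3102
seg 3: a=3, c=M3/2=709/1034, d=(M4−M3)/(6·2)=-2825/6204, b=Δ3−h3·(2M3+M4)/6=2249/1551
seg 4: a=5, c=M4/2=-1058/517, d=(M5−M4)/(6·2)=529/1551, b=Δ4−h4·(2M4+M5)/6=-1972/1551
t_q=3/4 → seg 0, τ=3/4; S=-5+13807/3102·τ+0·τ²+-1399/3102·τ³=-122559/66176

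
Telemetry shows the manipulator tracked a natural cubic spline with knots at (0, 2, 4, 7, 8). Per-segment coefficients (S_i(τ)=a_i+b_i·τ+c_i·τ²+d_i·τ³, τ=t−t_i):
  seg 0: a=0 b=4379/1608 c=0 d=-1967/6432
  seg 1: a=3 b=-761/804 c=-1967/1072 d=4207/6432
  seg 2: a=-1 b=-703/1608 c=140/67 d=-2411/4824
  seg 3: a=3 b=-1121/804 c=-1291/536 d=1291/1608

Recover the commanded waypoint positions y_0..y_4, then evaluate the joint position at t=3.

y_0=0 y_1=3 y_2=-1 y_3=3 y_4=0
S(3) = 1871/2144

y_0 = S_0(0) = a_0 = 0
y_1 = S_1(0) = a_1 = 3
y_2 = S_2(0) = a_2 = -1
y_3 = S_3(0) = a_3 = 3
y_4 = S_3(1) = 0
t_q=3 is in segment 1 (τ=1); S_1(τ)=1871/2144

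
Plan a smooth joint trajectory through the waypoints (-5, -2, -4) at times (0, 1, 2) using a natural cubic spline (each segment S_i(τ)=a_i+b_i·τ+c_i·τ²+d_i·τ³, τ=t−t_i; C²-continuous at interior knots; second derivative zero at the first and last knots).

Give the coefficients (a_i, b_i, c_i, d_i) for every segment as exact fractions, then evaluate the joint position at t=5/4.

Δ: Δ0=3, Δ1=-2
row 1: diag=4, rhs=-30; c'=1/4, d'=-15/2
back: M1=-15/2
M: M0=0, M1=-15/2, M2=0
seg 0: a=-5, c=M0/2=0, d=(M1−M0)/(6·1)=-5/4, b=Δ0−h0·(2M0+M1)/6=17/4
seg 1: a=-2, c=M1/2=-15/4, d=(M2−M1)/(6·1)=5/4, b=Δ1−h1·(2M1+M2)/6=1/2
t_q=5/4 → seg 1, τ=1/4; S=-2+1/2·τ+-15/4·τ²+5/4·τ³=-535/256

  seg 0: a=-5 b=17/4 c=0 d=-5/4
  seg 1: a=-2 b=1/2 c=-15/4 d=5/4
S(5/4) = -535/256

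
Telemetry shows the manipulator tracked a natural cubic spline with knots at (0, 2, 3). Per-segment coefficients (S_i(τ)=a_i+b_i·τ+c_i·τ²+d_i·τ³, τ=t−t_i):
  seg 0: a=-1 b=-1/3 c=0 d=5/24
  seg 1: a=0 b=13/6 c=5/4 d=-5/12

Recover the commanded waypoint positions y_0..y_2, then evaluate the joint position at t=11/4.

y_0=-1 y_1=0 y_2=3
S(11/4) = 551/256

y_0 = S_0(0) = a_0 = -1
y_1 = S_1(0) = a_1 = 0
y_2 = S_1(1) = 3
t_q=11/4 is in segment 1 (τ=3/4); S_1(τ)=551/256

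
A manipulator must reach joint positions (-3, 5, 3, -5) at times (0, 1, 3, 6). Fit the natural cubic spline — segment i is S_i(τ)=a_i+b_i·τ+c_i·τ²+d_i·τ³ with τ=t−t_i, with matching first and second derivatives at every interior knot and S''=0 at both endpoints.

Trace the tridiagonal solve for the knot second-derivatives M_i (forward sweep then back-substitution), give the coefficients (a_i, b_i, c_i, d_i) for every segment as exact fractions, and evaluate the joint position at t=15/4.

Δ: Δ0=8, Δ1=-1, Δ2=-8/3
row 1: diag=6, rhs=-54; c'=1/3, d'=-9
row 2: denom=10−2·1/3=28/3; d'=(-10−2·-9)/(28/3)=6/7
back: M2=6/7
back: M1=-9−1/3·6/7=-65/7
M: M0=0, M1=-65/7, M2=6/7, M3=0
seg 0: a=-3, c=M0/2=0, d=(M1−M0)/(6·1)=-65/42, b=Δ0−h0·(2M0+M1)/6=401/42
seg 1: a=5, c=M1/2=-65/14, d=(M2−M1)/(6·2)=71/84, b=Δ1−h1·(2M1+M2)/6=103/21
seg 2: a=3, c=M2/2=3/7, d=(M3−M2)/(6·3)=-1/21, b=Δ2−h2·(2M2+M3)/6=-74/21
t_q=15/4 → seg 2, τ=3/4; S=3+-74/21·τ+3/7·τ²+-1/21·τ³=37/64

  seg 0: a=-3 b=401/42 c=0 d=-65/42
  seg 1: a=5 b=103/21 c=-65/14 d=71/84
  seg 2: a=3 b=-74/21 c=3/7 d=-1/21
S(15/4) = 37/64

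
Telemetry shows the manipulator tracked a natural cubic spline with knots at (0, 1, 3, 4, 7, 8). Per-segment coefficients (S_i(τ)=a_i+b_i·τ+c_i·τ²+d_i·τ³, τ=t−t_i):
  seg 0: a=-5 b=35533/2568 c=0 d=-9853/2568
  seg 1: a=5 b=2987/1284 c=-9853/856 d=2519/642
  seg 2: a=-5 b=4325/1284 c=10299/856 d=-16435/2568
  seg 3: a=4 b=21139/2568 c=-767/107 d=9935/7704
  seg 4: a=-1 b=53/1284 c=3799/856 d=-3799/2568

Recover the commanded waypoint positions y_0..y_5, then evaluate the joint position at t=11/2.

y_0 = S_0(0) = a_0 = -5
y_1 = S_1(0) = a_1 = 5
y_2 = S_2(0) = a_2 = -5
y_3 = S_3(0) = a_3 = 4
y_4 = S_4(0) = a_4 = -1
y_5 = S_4(1) = 2
t_q=11/2 is in segment 3 (τ=3/2); S_3(τ)=31305/6848

y_0=-5 y_1=5 y_2=-5 y_3=4 y_4=-1 y_5=2
S(11/2) = 31305/6848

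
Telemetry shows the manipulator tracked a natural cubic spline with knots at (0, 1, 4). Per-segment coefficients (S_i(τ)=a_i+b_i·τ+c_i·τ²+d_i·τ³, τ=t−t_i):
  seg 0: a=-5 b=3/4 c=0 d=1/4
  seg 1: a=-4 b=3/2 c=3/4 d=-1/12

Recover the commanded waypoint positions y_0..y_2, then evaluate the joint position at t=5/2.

y_0 = S_0(0) = a_0 = -5
y_1 = S_1(0) = a_1 = -4
y_2 = S_1(3) = 5
t_q=5/2 is in segment 1 (τ=3/2); S_1(τ)=-11/32

y_0=-5 y_1=-4 y_2=5
S(5/2) = -11/32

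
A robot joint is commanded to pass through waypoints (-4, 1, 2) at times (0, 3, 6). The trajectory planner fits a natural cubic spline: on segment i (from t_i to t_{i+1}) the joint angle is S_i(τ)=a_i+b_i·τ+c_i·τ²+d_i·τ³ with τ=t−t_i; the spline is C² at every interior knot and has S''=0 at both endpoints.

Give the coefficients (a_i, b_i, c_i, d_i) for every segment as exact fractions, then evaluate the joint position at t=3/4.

  seg 0: a=-4 b=2 c=0 d=-1/27
  seg 1: a=1 b=1 c=-1/3 d=1/27
S(3/4) = -161/64

Δ: Δ0=5/3, Δ1=1/3
row 1: diag=12, rhs=-8; c'=1/4, d'=-2/3
back: M1=-2/3
M: M0=0, M1=-2/3, M2=0
seg 0: a=-4, c=M0/2=0, d=(M1−M0)/(6·3)=-1/27, b=Δ0−h0·(2M0+M1)/6=2
seg 1: a=1, c=M1/2=-1/3, d=(M2−M1)/(6·3)=1/27, b=Δ1−h1·(2M1+M2)/6=1
t_q=3/4 → seg 0, τ=3/4; S=-4+2·τ+0·τ²+-1/27·τ³=-161/64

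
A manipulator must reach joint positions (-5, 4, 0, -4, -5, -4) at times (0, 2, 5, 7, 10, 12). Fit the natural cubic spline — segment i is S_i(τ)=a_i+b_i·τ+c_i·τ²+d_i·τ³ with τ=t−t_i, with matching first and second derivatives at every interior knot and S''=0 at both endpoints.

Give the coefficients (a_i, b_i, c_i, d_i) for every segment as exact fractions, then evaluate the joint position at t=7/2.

  seg 0: a=-5 b=90161/15762 c=0 d=-2404/7881
  seg 1: a=4 b=32465/15762 c=-4808/2627 d=11021/47286
  seg 2: a=0 b=-20717/7881 c=1405/5254 d=5/213
  seg 3: a=-4 b=-10067/7881 c=2145/5254 d=-1475/47286
  seg 4: a=-5 b=5201/15762 c=335/2627 d=-335/15762
S(7/2) = 157963/42032

Δ: Δ0=9/2, Δ1=-4/3, Δ2=-2, Δ3=-1/3, Δ4=1/2
row 1: diag=10, rhs=-35; c'=3/10, d'=-7/2
row 2: denom=10−3·3/10=91/10; d'=(-4−3·-7/2)/(91/10)=5/7
row 3: denom=10−2·20/91=870/91; d'=(10−2·5/7)/(870/91)=26/29
row 4: denom=10−3·91/290=2627/290; d'=(5−3·26/29)/(2627/290)=670/2627
back: M4=670/2627
back: M3=26/29−91/290·670/2627=2145/2627
back: M2=5/7−20/91·2145/2627=1405/2627
back: M1=-7/2−3/10·1405/2627=-9616/2627
M: M0=0, M1=-9616/2627, M2=1405/2627, M3=2145/2627, M4=670/2627, M5=0
seg 0: a=-5, c=M0/2=0, d=(M1−M0)/(6·2)=-2404/7881, b=Δ0−h0·(2M0+M1)/6=90161/15762
seg 1: a=4, c=M1/2=-4808/2627, d=(M2−M1)/(6·3)=11021/47286, b=Δ1−h1·(2M1+M2)/6=32465/15762
seg 2: a=0, c=M2/2=1405/5254, d=(M3−M2)/(6·2)=5/213, b=Δ2−h2·(2M2+M3)/6=-20717/7881
seg 3: a=-4, c=M3/2=2145/5254, d=(M4−M3)/(6·3)=-1475/47286, b=Δ3−h3·(2M3+M4)/6=-10067/7881
seg 4: a=-5, c=M4/2=335/2627, d=(M5−M4)/(6·2)=-335/15762, b=Δ4−h4·(2M4+M5)/6=5201/15762
t_q=7/2 → seg 1, τ=3/2; S=4+32465/15762·τ+-4808/2627·τ²+11021/47286·τ³=157963/42032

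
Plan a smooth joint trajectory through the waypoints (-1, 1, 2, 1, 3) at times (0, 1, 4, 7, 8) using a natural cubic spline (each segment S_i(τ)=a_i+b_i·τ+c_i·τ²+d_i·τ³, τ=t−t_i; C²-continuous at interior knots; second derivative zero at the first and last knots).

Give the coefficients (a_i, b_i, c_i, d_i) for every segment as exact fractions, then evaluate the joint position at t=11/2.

  seg 0: a=-1 b=113/52 c=0 d=-9/52
  seg 1: a=1 b=43/26 c=-27/52 d=37/1404
  seg 2: a=2 b=-3/4 c=-11/39 d=197/1404
  seg 3: a=1 b=35/26 c=51/52 d=-17/52
S(11/2) = 297/416

Δ: Δ0=2, Δ1=1/3, Δ2=-1/3, Δ3=2
row 1: diag=8, rhs=-10; c'=3/8, d'=-5/4
row 2: denom=12−3·3/8=87/8; d'=(-4−3·-5/4)/(87/8)=-2/87
row 3: denom=8−3·8/29=208/29; d'=(14−3·-2/87)/(208/29)=51/26
back: M3=51/26
back: M2=-2/87−8/29·51/26=-22/39
back: M1=-5/4−3/8·-22/39=-27/26
M: M0=0, M1=-27/26, M2=-22/39, M3=51/26, M4=0
seg 0: a=-1, c=M0/2=0, d=(M1−M0)/(6·1)=-9/52, b=Δ0−h0·(2M0+M1)/6=113/52
seg 1: a=1, c=M1/2=-27/52, d=(M2−M1)/(6·3)=37/1404, b=Δ1−h1·(2M1+M2)/6=43/26
seg 2: a=2, c=M2/2=-11/39, d=(M3−M2)/(6·3)=197/1404, b=Δ2−h2·(2M2+M3)/6=-3/4
seg 3: a=1, c=M3/2=51/52, d=(M4−M3)/(6·1)=-17/52, b=Δ3−h3·(2M3+M4)/6=35/26
t_q=11/2 → seg 2, τ=3/2; S=2+-3/4·τ+-11/39·τ²+197/1404·τ³=297/416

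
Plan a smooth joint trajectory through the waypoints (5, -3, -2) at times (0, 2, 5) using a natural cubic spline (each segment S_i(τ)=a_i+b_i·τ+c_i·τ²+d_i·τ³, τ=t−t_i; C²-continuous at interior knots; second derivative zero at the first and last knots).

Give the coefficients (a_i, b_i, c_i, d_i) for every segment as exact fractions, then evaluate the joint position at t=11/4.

Δ: Δ0=-4, Δ1=1/3
row 1: diag=10, rhs=26; c'=3/10, d'=13/5
back: M1=13/5
M: M0=0, M1=13/5, M2=0
seg 0: a=5, c=M0/2=0, d=(M1−M0)/(6·2)=13/60, b=Δ0−h0·(2M0+M1)/6=-73/15
seg 1: a=-3, c=M1/2=13/10, d=(M2−M1)/(6·3)=-13/90, b=Δ1−h1·(2M1+M2)/6=-34/15
t_q=11/4 → seg 1, τ=3/4; S=-3+-34/15·τ+13/10·τ²+-13/90·τ³=-2579/640

  seg 0: a=5 b=-73/15 c=0 d=13/60
  seg 1: a=-3 b=-34/15 c=13/10 d=-13/90
S(11/4) = -2579/640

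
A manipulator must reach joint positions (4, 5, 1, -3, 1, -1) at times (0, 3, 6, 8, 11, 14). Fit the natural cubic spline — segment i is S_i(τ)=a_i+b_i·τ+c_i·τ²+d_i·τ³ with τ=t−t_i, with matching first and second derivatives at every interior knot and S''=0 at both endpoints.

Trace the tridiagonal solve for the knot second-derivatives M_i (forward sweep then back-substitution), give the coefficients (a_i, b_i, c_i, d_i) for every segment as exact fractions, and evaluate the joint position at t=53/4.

Δ: Δ0=1/3, Δ1=-4/3, Δ2=-2, Δ3=4/3, Δ4=-2/3
row 1: diag=12, rhs=-10; c'=1/4, d'=-5/6
row 2: denom=10−3·1/4=37/4; d'=(-4−3·-5/6)/(37/4)=-6/37
row 3: denom=10−2·8/37=354/37; d'=(20−2·-6/37)/(354/37)=376/177
row 4: denom=12−3·37/118=1305/118; d'=(-12−3·376/177)/(1305/118)=-2168/1305
back: M4=-2168/1305
back: M3=376/177−37/118·-2168/1305=3452/1305
back: M2=-6/37−8/37·3452/1305=-958/1305
back: M1=-5/6−1/4·-958/1305=-848/1305
M: M0=0, M1=-848/1305, M2=-958/1305, M3=3452/1305, M4=-2168/1305, M5=0
seg 0: a=4, c=M0/2=0, d=(M1−M0)/(6·3)=-424/11745, b=Δ0−h0·(2M0+M1)/6=859/1305
seg 1: a=5, c=M1/2=-424/1305, d=(M2−M1)/(6·3)=-11/2349, b=Δ1−h1·(2M1+M2)/6=-413/1305
seg 2: a=1, c=M2/2=-479/1305, d=(M3−M2)/(6·2)=49/174, b=Δ2−h2·(2M2+M3)/6=-3122/1305
seg 3: a=-3, c=M3/2=1726/1305, d=(M4−M3)/(6·3)=-562/2349, b=Δ3−h3·(2M3+M4)/6=-628/1305
seg 4: a=1, c=M4/2=-1084/1305, d=(M5−M4)/(6·3)=1084/11745, b=Δ4−h4·(2M4+M5)/6=1298/1305
t_q=53/4 → seg 4, τ=9/4; S=1+1298/1305·τ+-1084/1305·τ²+1084/11745·τ³=39/464

  seg 0: a=4 b=859/1305 c=0 d=-424/11745
  seg 1: a=5 b=-413/1305 c=-424/1305 d=-11/2349
  seg 2: a=1 b=-3122/1305 c=-479/1305 d=49/174
  seg 3: a=-3 b=-628/1305 c=1726/1305 d=-562/2349
  seg 4: a=1 b=1298/1305 c=-1084/1305 d=1084/11745
S(53/4) = 39/464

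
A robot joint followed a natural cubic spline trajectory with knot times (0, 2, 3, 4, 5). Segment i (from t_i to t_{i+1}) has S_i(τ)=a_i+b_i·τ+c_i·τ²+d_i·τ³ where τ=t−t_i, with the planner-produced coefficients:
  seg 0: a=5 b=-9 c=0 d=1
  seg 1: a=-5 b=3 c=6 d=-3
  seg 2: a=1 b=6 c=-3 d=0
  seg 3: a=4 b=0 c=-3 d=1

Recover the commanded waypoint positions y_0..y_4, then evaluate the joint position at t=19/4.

y_0 = S_0(0) = a_0 = 5
y_1 = S_1(0) = a_1 = -5
y_2 = S_2(0) = a_2 = 1
y_3 = S_3(0) = a_3 = 4
y_4 = S_3(1) = 2
t_q=19/4 is in segment 3 (τ=3/4); S_3(τ)=175/64

y_0=5 y_1=-5 y_2=1 y_3=4 y_4=2
S(19/4) = 175/64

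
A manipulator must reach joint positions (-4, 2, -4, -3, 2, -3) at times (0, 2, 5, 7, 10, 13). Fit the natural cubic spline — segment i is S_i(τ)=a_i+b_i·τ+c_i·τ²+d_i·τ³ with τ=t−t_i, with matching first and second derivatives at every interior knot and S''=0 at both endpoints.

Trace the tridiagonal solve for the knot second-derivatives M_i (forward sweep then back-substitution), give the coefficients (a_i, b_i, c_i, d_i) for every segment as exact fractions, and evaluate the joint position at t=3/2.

  seg 0: a=-4 b=4540/1069 c=0 d=-1333/4276
  seg 1: a=2 b=541/1069 c=-3999/2138 d=2213/6414
  seg 2: a=-4 b=-2995/2138 c=1320/1069 d=-152/1069
  seg 3: a=-3 b=3917/2138 c=408/1069 d=-8405/57726
  seg 4: a=2 b=204/1069 c=-5957/6414 d=5957/57726
S(3/2) = 45097/34208

Δ: Δ0=3, Δ1=-2, Δ2=1/2, Δ3=5/3, Δ4=-5/3
row 1: diag=10, rhs=-30; c'=3/10, d'=-3
row 2: denom=10−3·3/10=91/10; d'=(15−3·-3)/(91/10)=240/91
row 3: denom=10−2·20/91=870/91; d'=(7−2·240/91)/(870/91)=157/870
row 4: denom=12−3·91/290=3207/290; d'=(-20−3·157/870)/(3207/290)=-5957/3207
back: M4=-5957/3207
back: M3=157/870−91/290·-5957/3207=816/1069
back: M2=240/91−20/91·816/1069=2640/1069
back: M1=-3−3/10·2640/1069=-3999/1069
M: M0=0, M1=-3999/1069, M2=2640/1069, M3=816/1069, M4=-5957/3207, M5=0
seg 0: a=-4, c=M0/2=0, d=(M1−M0)/(6·2)=-1333/4276, b=Δ0−h0·(2M0+M1)/6=4540/1069
seg 1: a=2, c=M1/2=-3999/2138, d=(M2−M1)/(6·3)=2213/6414, b=Δ1−h1·(2M1+M2)/6=541/1069
seg 2: a=-4, c=M2/2=1320/1069, d=(M3−M2)/(6·2)=-152/1069, b=Δ2−h2·(2M2+M3)/6=-2995/2138
seg 3: a=-3, c=M3/2=408/1069, d=(M4−M3)/(6·3)=-8405/57726, b=Δ3−h3·(2M3+M4)/6=3917/2138
seg 4: a=2, c=M4/2=-5957/6414, d=(M5−M4)/(6·3)=5957/57726, b=Δ4−h4·(2M4+M5)/6=204/1069
t_q=3/2 → seg 0, τ=3/2; S=-4+4540/1069·τ+0·τ²+-1333/4276·τ³=45097/34208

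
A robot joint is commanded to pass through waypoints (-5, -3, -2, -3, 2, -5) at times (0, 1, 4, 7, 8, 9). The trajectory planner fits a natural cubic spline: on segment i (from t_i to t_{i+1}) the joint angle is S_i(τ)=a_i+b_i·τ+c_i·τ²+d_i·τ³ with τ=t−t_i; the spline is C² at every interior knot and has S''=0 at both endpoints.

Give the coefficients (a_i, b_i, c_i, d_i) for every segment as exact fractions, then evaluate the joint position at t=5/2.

  seg 0: a=-5 b=152/73 c=0 d=-6/73
  seg 1: a=-3 b=134/73 c=-18/73 d=-167/1971
  seg 2: a=-2 b=-141/73 c=-221/219 d=1013/1971
  seg 3: a=-3 b=430/73 c=264/73 d=-329/73
  seg 4: a=2 b=-29/73 c=-723/73 d=241/73
S(5/2) = -635/584

Δ: Δ0=2, Δ1=1/3, Δ2=-1/3, Δ3=5, Δ4=-7
row 1: diag=8, rhs=-10; c'=3/8, d'=-5/4
row 2: denom=12−3·3/8=87/8; d'=(-4−3·-5/4)/(87/8)=-2/87
row 3: denom=8−3·8/29=208/29; d'=(32−3·-2/87)/(208/29)=465/104
row 4: denom=4−1·29/208=803/208; d'=(-72−1·465/104)/(803/208)=-1446/73
back: M4=-1446/73
back: M3=465/104−29/208·-1446/73=528/73
back: M2=-2/87−8/29·528/73=-442/219
back: M1=-5/4−3/8·-442/219=-36/73
M: M0=0, M1=-36/73, M2=-442/219, M3=528/73, M4=-1446/73, M5=0
seg 0: a=-5, c=M0/2=0, d=(M1−M0)/(6·1)=-6/73, b=Δ0−h0·(2M0+M1)/6=152/73
seg 1: a=-3, c=M1/2=-18/73, d=(M2−M1)/(6·3)=-167/1971, b=Δ1−h1·(2M1+M2)/6=134/73
seg 2: a=-2, c=M2/2=-221/219, d=(M3−M2)/(6·3)=1013/1971, b=Δ2−h2·(2M2+M3)/6=-141/73
seg 3: a=-3, c=M3/2=264/73, d=(M4−M3)/(6·1)=-329/73, b=Δ3−h3·(2M3+M4)/6=430/73
seg 4: a=2, c=M4/2=-723/73, d=(M5−M4)/(6·1)=241/73, b=Δ4−h4·(2M4+M5)/6=-29/73
t_q=5/2 → seg 1, τ=3/2; S=-3+134/73·τ+-18/73·τ²+-167/1971·τ³=-635/584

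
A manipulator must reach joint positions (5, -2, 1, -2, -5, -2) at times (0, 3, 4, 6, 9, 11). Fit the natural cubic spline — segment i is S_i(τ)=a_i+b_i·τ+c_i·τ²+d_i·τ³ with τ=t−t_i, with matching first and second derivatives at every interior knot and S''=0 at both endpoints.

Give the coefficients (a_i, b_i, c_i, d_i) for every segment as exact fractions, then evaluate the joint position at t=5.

Δ: Δ0=-7/3, Δ1=3, Δ2=-3/2, Δ3=-1, Δ4=3/2
row 1: diag=8, rhs=32; c'=1/8, d'=4
row 2: denom=6−1·1/8=47/8; d'=(-27−1·4)/(47/8)=-248/47
row 3: denom=10−2·16/47=438/47; d'=(3−2·-248/47)/(438/47)=637/438
row 4: denom=10−3·47/146=1319/146; d'=(15−3·637/438)/(1319/146)=1553/1319
back: M4=1553/1319
back: M3=637/438−47/146·1553/1319=4255/3957
back: M2=-248/47−16/47·4255/3957=-22328/3957
back: M1=4−1/8·-22328/3957=18619/3957
M: M0=0, M1=18619/3957, M2=-22328/3957, M3=4255/3957, M4=1553/1319, M5=0
seg 0: a=5, c=M0/2=0, d=(M1−M0)/(6·3)=18619/71226, b=Δ0−h0·(2M0+M1)/6=-37085/7914
seg 1: a=-2, c=M1/2=18619/7914, d=(M2−M1)/(6·1)=-13649/7914, b=Δ1−h1·(2M1+M2)/6=9386/3957
seg 2: a=1, c=M2/2=-11164/3957, d=(M3−M2)/(6·2)=8861/15828, b=Δ2−h2·(2M2+M3)/6=5021/2638
seg 3: a=-2, c=M3/2=4255/7914, d=(M4−M3)/(6·3)=202/35613, b=Δ3−h3·(2M3+M4)/6=-21083/7914
seg 4: a=-5, c=M4/2=1553/2638, d=(M5−M4)/(6·2)=-1553/15828, b=Δ4−h4·(2M4+M5)/6=5659/7914
t_q=5 → seg 2, τ=1; S=1+5021/2638·τ+-11164/3957·τ²+8861/15828·τ³=10159/15828

  seg 0: a=5 b=-37085/7914 c=0 d=18619/71226
  seg 1: a=-2 b=9386/3957 c=18619/7914 d=-13649/7914
  seg 2: a=1 b=5021/2638 c=-11164/3957 d=8861/15828
  seg 3: a=-2 b=-21083/7914 c=4255/7914 d=202/35613
  seg 4: a=-5 b=5659/7914 c=1553/2638 d=-1553/15828
S(5) = 10159/15828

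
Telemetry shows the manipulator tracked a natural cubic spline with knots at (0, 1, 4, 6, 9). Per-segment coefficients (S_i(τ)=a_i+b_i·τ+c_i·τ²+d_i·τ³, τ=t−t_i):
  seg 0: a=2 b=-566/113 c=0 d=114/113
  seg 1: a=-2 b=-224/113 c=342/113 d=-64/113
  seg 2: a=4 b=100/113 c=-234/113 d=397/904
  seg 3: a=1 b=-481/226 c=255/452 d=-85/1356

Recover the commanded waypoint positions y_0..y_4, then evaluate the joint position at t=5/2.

y_0 = S_0(0) = a_0 = 2
y_1 = S_1(0) = a_1 = -2
y_2 = S_2(0) = a_2 = 4
y_3 = S_3(0) = a_3 = 1
y_4 = S_3(3) = -2
t_q=5/2 is in segment 1 (τ=3/2); S_1(τ)=-17/226

y_0=2 y_1=-2 y_2=4 y_3=1 y_4=-2
S(5/2) = -17/226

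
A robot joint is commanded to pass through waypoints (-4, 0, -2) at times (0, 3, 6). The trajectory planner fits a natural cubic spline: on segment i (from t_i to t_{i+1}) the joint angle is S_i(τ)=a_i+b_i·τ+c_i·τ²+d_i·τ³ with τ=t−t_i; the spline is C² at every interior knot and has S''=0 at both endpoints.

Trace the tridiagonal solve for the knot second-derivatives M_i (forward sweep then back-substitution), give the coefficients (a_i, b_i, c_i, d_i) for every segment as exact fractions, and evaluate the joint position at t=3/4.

  seg 0: a=-4 b=11/6 c=0 d=-1/18
  seg 1: a=0 b=1/3 c=-1/2 d=1/18
S(3/4) = -339/128

Δ: Δ0=4/3, Δ1=-2/3
row 1: diag=12, rhs=-12; c'=1/4, d'=-1
back: M1=-1
M: M0=0, M1=-1, M2=0
seg 0: a=-4, c=M0/2=0, d=(M1−M0)/(6·3)=-1/18, b=Δ0−h0·(2M0+M1)/6=11/6
seg 1: a=0, c=M1/2=-1/2, d=(M2−M1)/(6·3)=1/18, b=Δ1−h1·(2M1+M2)/6=1/3
t_q=3/4 → seg 0, τ=3/4; S=-4+11/6·τ+0·τ²+-1/18·τ³=-339/128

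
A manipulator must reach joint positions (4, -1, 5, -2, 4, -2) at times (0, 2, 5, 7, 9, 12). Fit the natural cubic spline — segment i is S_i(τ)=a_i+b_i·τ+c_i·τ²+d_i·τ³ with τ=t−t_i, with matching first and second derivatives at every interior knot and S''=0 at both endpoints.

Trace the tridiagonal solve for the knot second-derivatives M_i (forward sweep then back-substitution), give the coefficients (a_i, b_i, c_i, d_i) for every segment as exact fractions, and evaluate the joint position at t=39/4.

  seg 0: a=4 b=-4363/1086 c=0 d=206/543
  seg 1: a=-1 b=581/1086 c=412/181 d=-5825/9774
  seg 2: a=5 b=-1031/543 c=-3353/1086 d=4967/4344
  seg 3: a=-2 b=-191/362 c=8195/2172 d=-1091/1086
  seg 4: a=4 b=2725/1086 c=-4897/2172 d=4897/19548
S(39/4) = 218677/46336

Δ: Δ0=-5/2, Δ1=2, Δ2=-7/2, Δ3=3, Δ4=-2
row 1: diag=10, rhs=27; c'=3/10, d'=27/10
row 2: denom=10−3·3/10=91/10; d'=(-33−3·27/10)/(91/10)=-411/91
row 3: denom=8−2·20/91=688/91; d'=(39−2·-411/91)/(688/91)=4371/688
row 4: denom=10−2·91/344=1629/172; d'=(-30−2·4371/688)/(1629/172)=-4897/1086
back: M4=-4897/1086
back: M3=4371/688−91/344·-4897/1086=8195/1086
back: M2=-411/91−20/91·8195/1086=-3353/543
back: M1=27/10−3/10·-3353/543=824/181
M: M0=0, M1=824/181, M2=-3353/543, M3=8195/1086, M4=-4897/1086, M5=0
seg 0: a=4, c=M0/2=0, d=(M1−M0)/(6·2)=206/543, b=Δ0−h0·(2M0+M1)/6=-4363/1086
seg 1: a=-1, c=M1/2=412/181, d=(M2−M1)/(6·3)=-5825/9774, b=Δ1−h1·(2M1+M2)/6=581/1086
seg 2: a=5, c=M2/2=-3353/1086, d=(M3−M2)/(6·2)=4967/4344, b=Δ2−h2·(2M2+M3)/6=-1031/543
seg 3: a=-2, c=M3/2=8195/2172, d=(M4−M3)/(6·2)=-1091/1086, b=Δ3−h3·(2M3+M4)/6=-191/362
seg 4: a=4, c=M4/2=-4897/2172, d=(M5−M4)/(6·3)=4897/19548, b=Δ4−h4·(2M4+M5)/6=2725/1086
t_q=39/4 → seg 4, τ=3/4; S=4+2725/1086·τ+-4897/2172·τ²+4897/19548·τ³=218677/46336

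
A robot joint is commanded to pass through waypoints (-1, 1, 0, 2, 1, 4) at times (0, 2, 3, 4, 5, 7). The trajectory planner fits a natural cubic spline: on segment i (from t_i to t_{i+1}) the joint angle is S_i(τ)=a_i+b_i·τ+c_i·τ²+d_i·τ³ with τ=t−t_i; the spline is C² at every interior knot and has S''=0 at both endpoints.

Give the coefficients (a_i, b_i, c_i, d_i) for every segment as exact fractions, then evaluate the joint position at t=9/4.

Δ: Δ0=1, Δ1=-1, Δ2=2, Δ3=-1, Δ4=3/2
row 1: diag=6, rhs=-12; c'=1/6, d'=-2
row 2: denom=4−1·1/6=23/6; d'=(18−1·-2)/(23/6)=120/23
row 3: denom=4−1·6/23=86/23; d'=(-18−1·120/23)/(86/23)=-267/43
row 4: denom=6−1·23/86=493/86; d'=(15−1·-267/43)/(493/86)=1824/493
back: M4=1824/493
back: M3=-267/43−23/86·1824/493=-3549/493
back: M2=120/23−6/23·-3549/493=3498/493
back: M1=-2−1/6·3498/493=-1569/493
M: M0=0, M1=-1569/493, M2=3498/493, M3=-3549/493, M4=1824/493, M5=0
seg 0: a=-1, c=M0/2=0, d=(M1−M0)/(6·2)=-523/1972, b=Δ0−h0·(2M0+M1)/6=1016/493
seg 1: a=1, c=M1/2=-1569/986, d=(M2−M1)/(6·1)=1689/986, b=Δ1−h1·(2M1+M2)/6=-553/493
seg 2: a=0, c=M2/2=1749/493, d=(M3−M2)/(6·1)=-81/34, b=Δ2−h2·(2M2+M3)/6=823/986
seg 3: a=2, c=M3/2=-3549/986, d=(M4−M3)/(6·1)=1791/986, b=Δ3−h3·(2M3+M4)/6=386/493
seg 4: a=1, c=M4/2=912/493, d=(M5−M4)/(6·2)=-152/493, b=Δ4−h4·(2M4+M5)/6=-953/986
t_q=9/4 → seg 1, τ=1/4; S=1+-553/493·τ+-1569/986·τ²+1689/986·τ³=40821/63104

  seg 0: a=-1 b=1016/493 c=0 d=-523/1972
  seg 1: a=1 b=-553/493 c=-1569/986 d=1689/986
  seg 2: a=0 b=823/986 c=1749/493 d=-81/34
  seg 3: a=2 b=386/493 c=-3549/986 d=1791/986
  seg 4: a=1 b=-953/986 c=912/493 d=-152/493
S(9/4) = 40821/63104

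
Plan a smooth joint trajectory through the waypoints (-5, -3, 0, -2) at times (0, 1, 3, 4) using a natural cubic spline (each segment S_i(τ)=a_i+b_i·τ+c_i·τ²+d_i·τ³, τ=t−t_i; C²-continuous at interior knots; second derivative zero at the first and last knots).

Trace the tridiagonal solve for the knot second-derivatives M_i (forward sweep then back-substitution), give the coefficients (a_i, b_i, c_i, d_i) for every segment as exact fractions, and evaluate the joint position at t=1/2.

  seg 0: a=-5 b=15/8 c=0 d=1/8
  seg 1: a=-3 b=9/4 c=3/8 d=-3/8
  seg 2: a=0 b=-3/4 c=-15/8 d=5/8
S(1/2) = -259/64

Δ: Δ0=2, Δ1=3/2, Δ2=-2
row 1: diag=6, rhs=-3; c'=1/3, d'=-1/2
row 2: denom=6−2·1/3=16/3; d'=(-21−2·-1/2)/(16/3)=-15/4
back: M2=-15/4
back: M1=-1/2−1/3·-15/4=3/4
M: M0=0, M1=3/4, M2=-15/4, M3=0
seg 0: a=-5, c=M0/2=0, d=(M1−M0)/(6·1)=1/8, b=Δ0−h0·(2M0+M1)/6=15/8
seg 1: a=-3, c=M1/2=3/8, d=(M2−M1)/(6·2)=-3/8, b=Δ1−h1·(2M1+M2)/6=9/4
seg 2: a=0, c=M2/2=-15/8, d=(M3−M2)/(6·1)=5/8, b=Δ2−h2·(2M2+M3)/6=-3/4
t_q=1/2 → seg 0, τ=1/2; S=-5+15/8·τ+0·τ²+1/8·τ³=-259/64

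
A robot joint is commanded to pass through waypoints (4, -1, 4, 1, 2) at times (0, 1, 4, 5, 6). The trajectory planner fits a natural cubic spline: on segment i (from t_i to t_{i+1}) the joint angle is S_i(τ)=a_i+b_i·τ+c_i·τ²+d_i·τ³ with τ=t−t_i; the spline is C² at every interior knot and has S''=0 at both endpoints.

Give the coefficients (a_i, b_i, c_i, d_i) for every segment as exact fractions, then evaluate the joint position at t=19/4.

Δ: Δ0=-5, Δ1=5/3, Δ2=-3, Δ3=1
row 1: diag=8, rhs=40; c'=3/8, d'=5
row 2: denom=8−3·3/8=55/8; d'=(-28−3·5)/(55/8)=-344/55
row 3: denom=4−1·8/55=212/55; d'=(24−1·-344/55)/(212/55)=416/53
back: M3=416/53
back: M2=-344/55−8/55·416/53=-392/53
back: M1=5−3/8·-392/53=412/53
M: M0=0, M1=412/53, M2=-392/53, M3=416/53, M4=0
seg 0: a=4, c=M0/2=0, d=(M1−M0)/(6·1)=206/159, b=Δ0−h0·(2M0+M1)/6=-1001/159
seg 1: a=-1, c=M1/2=206/53, d=(M2−M1)/(6·3)=-134/159, b=Δ1−h1·(2M1+M2)/6=-383/159
seg 2: a=4, c=M2/2=-196/53, d=(M3−M2)/(6·1)=404/159, b=Δ2−h2·(2M2+M3)/6=-293/159
seg 3: a=1, c=M3/2=208/53, d=(M4−M3)/(6·1)=-208/159, b=Δ3−h3·(2M3+M4)/6=-257/159
t_q=19/4 → seg 2, τ=3/4; S=4+-293/159·τ+-196/53·τ²+404/159·τ³=1365/848

  seg 0: a=4 b=-1001/159 c=0 d=206/159
  seg 1: a=-1 b=-383/159 c=206/53 d=-134/159
  seg 2: a=4 b=-293/159 c=-196/53 d=404/159
  seg 3: a=1 b=-257/159 c=208/53 d=-208/159
S(19/4) = 1365/848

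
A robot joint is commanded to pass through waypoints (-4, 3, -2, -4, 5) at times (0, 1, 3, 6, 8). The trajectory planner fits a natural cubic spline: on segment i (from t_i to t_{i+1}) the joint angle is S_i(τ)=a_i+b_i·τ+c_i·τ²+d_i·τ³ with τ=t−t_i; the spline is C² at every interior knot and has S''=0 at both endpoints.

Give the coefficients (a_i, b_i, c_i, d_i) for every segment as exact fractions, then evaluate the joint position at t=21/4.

Δ: Δ0=7, Δ1=-5/2, Δ2=-2/3, Δ3=9/2
row 1: diag=6, rhs=-57; c'=1/3, d'=-19/2
row 2: denom=10−2·1/3=28/3; d'=(11−2·-19/2)/(28/3)=45/14
row 3: denom=10−3·9/28=253/28; d'=(31−3·45/14)/(253/28)=26/11
back: M3=26/11
back: M2=45/14−9/28·26/11=27/11
back: M1=-19/2−1/3·27/11=-227/22
M: M0=0, M1=-227/22, M2=27/11, M3=26/11, M4=0
seg 0: a=-4, c=M0/2=0, d=(M1−M0)/(6·1)=-227/132, b=Δ0−h0·(2M0+M1)/6=1151/132
seg 1: a=3, c=M1/2=-227/44, d=(M2−M1)/(6·2)=281/264, b=Δ1−h1·(2M1+M2)/6=235/66
seg 2: a=-2, c=M2/2=27/22, d=(M3−M2)/(6·3)=-1/198, b=Δ2−h2·(2M2+M3)/6=-142/33
seg 3: a=-4, c=M3/2=13/11, d=(M4−M3)/(6·2)=-13/66, b=Δ3−h3·(2M3+M4)/6=193/66
t_q=21/4 → seg 2, τ=9/4; S=-2+-142/33·τ+27/22·τ²+-1/198·τ³=-7781/1408

  seg 0: a=-4 b=1151/132 c=0 d=-227/132
  seg 1: a=3 b=235/66 c=-227/44 d=281/264
  seg 2: a=-2 b=-142/33 c=27/22 d=-1/198
  seg 3: a=-4 b=193/66 c=13/11 d=-13/66
S(21/4) = -7781/1408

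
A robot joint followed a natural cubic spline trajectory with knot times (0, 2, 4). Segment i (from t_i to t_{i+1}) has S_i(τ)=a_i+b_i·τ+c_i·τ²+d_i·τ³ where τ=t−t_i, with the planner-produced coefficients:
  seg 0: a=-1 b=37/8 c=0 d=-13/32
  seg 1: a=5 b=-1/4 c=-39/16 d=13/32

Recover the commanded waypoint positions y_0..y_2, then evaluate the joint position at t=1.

y_0 = S_0(0) = a_0 = -1
y_1 = S_1(0) = a_1 = 5
y_2 = S_1(2) = -2
t_q=1 is in segment 0 (τ=1); S_0(τ)=103/32

y_0=-1 y_1=5 y_2=-2
S(1) = 103/32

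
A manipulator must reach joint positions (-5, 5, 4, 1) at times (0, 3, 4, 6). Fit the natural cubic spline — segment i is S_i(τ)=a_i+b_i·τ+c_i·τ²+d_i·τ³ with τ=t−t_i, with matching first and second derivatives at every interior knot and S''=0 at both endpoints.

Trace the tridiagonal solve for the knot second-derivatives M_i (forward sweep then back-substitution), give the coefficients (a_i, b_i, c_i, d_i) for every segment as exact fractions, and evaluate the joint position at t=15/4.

Δ: Δ0=10/3, Δ1=-1, Δ2=-3/2
row 1: diag=8, rhs=-26; c'=1/8, d'=-13/4
row 2: denom=6−1·1/8=47/8; d'=(-3−1·-13/4)/(47/8)=2/47
back: M2=2/47
back: M1=-13/4−1/8·2/47=-153/47
M: M0=0, M1=-153/47, M2=2/47, M3=0
seg 0: a=-5, c=M0/2=0, d=(M1−M0)/(6·3)=-17/94, b=Δ0−h0·(2M0+M1)/6=1399/282
seg 1: a=5, c=M1/2=-153/94, d=(M2−M1)/(6·1)=155/282, b=Δ1−h1·(2M1+M2)/6=11/141
seg 2: a=4, c=M2/2=1/47, d=(M3−M2)/(6·2)=-1/282, b=Δ2−h2·(2M2+M3)/6=-431/282
t_q=15/4 → seg 1, τ=3/4; S=5+11/141·τ+-153/94·τ²+155/282·τ³=26319/6016

  seg 0: a=-5 b=1399/282 c=0 d=-17/94
  seg 1: a=5 b=11/141 c=-153/94 d=155/282
  seg 2: a=4 b=-431/282 c=1/47 d=-1/282
S(15/4) = 26319/6016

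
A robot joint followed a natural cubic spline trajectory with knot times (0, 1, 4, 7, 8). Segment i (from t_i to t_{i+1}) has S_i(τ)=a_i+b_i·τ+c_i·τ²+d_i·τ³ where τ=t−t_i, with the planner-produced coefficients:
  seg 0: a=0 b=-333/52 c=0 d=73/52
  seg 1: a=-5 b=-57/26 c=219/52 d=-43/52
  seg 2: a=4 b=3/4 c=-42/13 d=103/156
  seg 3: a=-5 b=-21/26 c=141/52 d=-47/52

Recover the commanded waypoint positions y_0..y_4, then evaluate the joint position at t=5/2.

y_0 = S_0(0) = a_0 = 0
y_1 = S_1(0) = a_1 = -5
y_2 = S_2(0) = a_2 = 4
y_3 = S_3(0) = a_3 = -5
y_4 = S_3(1) = -4
t_q=5/2 is in segment 1 (τ=3/2); S_1(τ)=-667/416

y_0=0 y_1=-5 y_2=4 y_3=-5 y_4=-4
S(5/2) = -667/416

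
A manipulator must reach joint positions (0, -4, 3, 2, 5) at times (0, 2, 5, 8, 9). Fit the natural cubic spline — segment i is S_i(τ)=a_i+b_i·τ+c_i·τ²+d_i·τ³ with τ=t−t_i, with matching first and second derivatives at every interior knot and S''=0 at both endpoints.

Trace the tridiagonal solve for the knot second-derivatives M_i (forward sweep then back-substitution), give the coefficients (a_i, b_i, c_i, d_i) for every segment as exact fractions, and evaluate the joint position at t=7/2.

  seg 0: a=0 b=-423/133 c=0 d=157/532
  seg 1: a=-4 b=48/133 c=471/266 d=-2665/7182
  seg 2: a=3 b=257/266 c=-626/399 d=2719/7182
  seg 3: a=2 b=236/133 c=489/266 d=-163/266
S(7/2) = -221/304

Δ: Δ0=-2, Δ1=7/3, Δ2=-1/3, Δ3=3
row 1: diag=10, rhs=26; c'=3/10, d'=13/5
row 2: denom=12−3·3/10=111/10; d'=(-16−3·13/5)/(111/10)=-238/111
row 3: denom=8−3·10/37=266/37; d'=(20−3·-238/111)/(266/37)=489/133
back: M3=489/133
back: M2=-238/111−10/37·489/133=-1252/399
back: M1=13/5−3/10·-1252/399=471/133
M: M0=0, M1=471/133, M2=-1252/399, M3=489/133, M4=0
seg 0: a=0, c=M0/2=0, d=(M1−M0)/(6·2)=157/532, b=Δ0−h0·(2M0+M1)/6=-423/133
seg 1: a=-4, c=M1/2=471/266, d=(M2−M1)/(6·3)=-2665/7182, b=Δ1−h1·(2M1+M2)/6=48/133
seg 2: a=3, c=M2/2=-626/399, d=(M3−M2)/(6·3)=2719/7182, b=Δ2−h2·(2M2+M3)/6=257/266
seg 3: a=2, c=M3/2=489/266, d=(M4−M3)/(6·1)=-163/266, b=Δ3−h3·(2M3+M4)/6=236/133
t_q=7/2 → seg 1, τ=3/2; S=-4+48/133·τ+471/266·τ²+-2665/7182·τ³=-221/304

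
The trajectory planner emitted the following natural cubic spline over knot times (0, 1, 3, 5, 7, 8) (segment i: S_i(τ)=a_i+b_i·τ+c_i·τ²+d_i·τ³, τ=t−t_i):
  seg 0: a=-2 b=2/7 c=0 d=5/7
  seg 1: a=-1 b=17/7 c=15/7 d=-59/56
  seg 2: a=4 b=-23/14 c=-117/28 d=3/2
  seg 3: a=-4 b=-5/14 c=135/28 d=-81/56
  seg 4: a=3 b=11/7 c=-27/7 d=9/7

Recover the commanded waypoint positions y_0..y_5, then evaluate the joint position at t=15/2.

y_0 = S_0(0) = a_0 = -2
y_1 = S_1(0) = a_1 = -1
y_2 = S_2(0) = a_2 = 4
y_3 = S_3(0) = a_3 = -4
y_4 = S_4(0) = a_4 = 3
y_5 = S_4(1) = 2
t_q=15/2 is in segment 4 (τ=1/2); S_4(τ)=167/56

y_0=-2 y_1=-1 y_2=4 y_3=-4 y_4=3 y_5=2
S(15/2) = 167/56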